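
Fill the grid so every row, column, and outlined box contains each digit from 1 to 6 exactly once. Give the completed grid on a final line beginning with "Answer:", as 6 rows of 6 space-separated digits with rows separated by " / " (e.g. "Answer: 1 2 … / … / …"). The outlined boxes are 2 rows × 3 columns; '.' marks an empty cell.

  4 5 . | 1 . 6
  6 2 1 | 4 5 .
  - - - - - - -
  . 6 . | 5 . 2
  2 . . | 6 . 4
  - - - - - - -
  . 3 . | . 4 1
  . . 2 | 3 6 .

Step 1. [r3c1∈{1,3}] col 1 places 3 nowhere but r3c1. So r3c1=3.
Step 2. [r6c1∈{1,5}] 1 has one home in col 1: r6c1 ⇒ r6c1=1.
Step 3. [r4c5∈{1,3}] row 4 places 3 nowhere but r4c5 ⇒ r4c5=3.
Step 4. [r5c3∈{5,6}] row 5 places 6 nowhere but r5c3 ⇒ r5c3=6.
Step 5. [r1c5∈{2}] only 2 remains possible at r1c5, so r1c5=2.
Step 6. [r2c6∈{3}] nothing but 3 survives at r2c6. So r2c6=3.
Step 7. [r5c4∈{2}] r5c4's peers cover all but 2 ⇒ r5c4=2.
Step 8. [r6c2∈{4}] only 4 remains possible at r6c2 ⇒ r6c2=4.
Step 9. [r4c2∈{1}] nothing but 1 survives at r4c2. So r4c2=1.
Step 10. [r1c3∈{3}] nothing but 3 survives at r1c3 ⇒ r1c3=3.
Step 11. [r4c3∈{5}] r4c3 is down to just 5 ⇒ r4c3=5.
Step 12. [r3c5∈{1}] r3c5's peers cover all but 1 ⇒ r3c5=1.
Step 13. [r6c6∈{5}] r6c6 is down to just 5. So r6c6=5.
Step 14. [r3c3∈{4}] r3c3 has the single candidate 4. So r3c3=4.
Step 15. [r5c1∈{5}] only 5 remains possible at r5c1 ⇒ r5c1=5.

Answer: 4 5 3 1 2 6 / 6 2 1 4 5 3 / 3 6 4 5 1 2 / 2 1 5 6 3 4 / 5 3 6 2 4 1 / 1 4 2 3 6 5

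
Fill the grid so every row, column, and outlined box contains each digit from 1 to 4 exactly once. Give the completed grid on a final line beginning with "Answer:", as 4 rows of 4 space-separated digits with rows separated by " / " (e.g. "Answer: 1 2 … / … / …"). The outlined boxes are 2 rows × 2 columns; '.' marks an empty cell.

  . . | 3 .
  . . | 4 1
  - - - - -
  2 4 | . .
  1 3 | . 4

Step 1. [r1c2∈{1,2}] in row 1, 1 fits only at r1c2 ⇒ r1c2=1.
Step 2. [r2c1∈{3}] r2c1 is down to just 3 ⇒ r2c1=3.
Step 3. [r4c3∈{2}] r4c3's peers cover all but 2 ⇒ r4c3=2.
Step 4. [r3c4∈{3}] only 3 remains possible at r3c4 ⇒ r3c4=3.
Step 5. [r2c2∈{2}] r2c2's peers cover all but 2 ⇒ r2c2=2.
Step 6. [r1c1∈{4}] only 4 remains possible at r1c1, so r1c1=4.
Step 7. [r3c3∈{1}] r3c3 is down to just 1 ⇒ r3c3=1.
Step 8. [r1c4∈{2}] nothing but 2 survives at r1c4. So r1c4=2.

Answer: 4 1 3 2 / 3 2 4 1 / 2 4 1 3 / 1 3 2 4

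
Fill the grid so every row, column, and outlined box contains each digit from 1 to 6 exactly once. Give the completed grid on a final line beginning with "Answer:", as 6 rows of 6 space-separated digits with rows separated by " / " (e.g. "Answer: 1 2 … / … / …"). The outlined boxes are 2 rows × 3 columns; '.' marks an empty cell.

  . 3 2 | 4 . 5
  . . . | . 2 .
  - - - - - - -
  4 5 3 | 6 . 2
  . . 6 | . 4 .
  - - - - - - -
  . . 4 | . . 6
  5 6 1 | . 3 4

Step 1. [r3c5∈{1}] only 1 remains possible at r3c5, so r3c5=1.
Step 2. [r1c1∈{1,6}] across row 1, 1 lands solely at r1c1, so r1c1=1.
Step 3. [r5c2∈{2}] r5c2's peers cover all but 2 ⇒ r5c2=2.
Step 4. [r4c6∈{3}] r4c6 is down to just 3. So r4c6=3.
Step 5. [r5c4∈{1,5}] row 5 places 1 nowhere but r5c4. So r5c4=1.
Step 6. [r2c3∈{5}] r2c3 has the single candidate 5. So r2c3=5.
Step 7. [r2c1∈{6}] nothing but 6 survives at r2c1. So r2c1=6.
Step 8. [r4c2∈{1}] nothing but 1 survives at r4c2 ⇒ r4c2=1.
Step 9. [r2c6∈{1}] nothing but 1 survives at r2c6 ⇒ r2c6=1.
Step 10. [r4c4∈{5}] r4c4 is down to just 5 ⇒ r4c4=5.
Step 11. [r4c1∈{2}] nothing but 2 survives at r4c1. So r4c1=2.
Step 12. [r2c4∈{3}] only 3 remains possible at r2c4, so r2c4=3.
Step 13. [r1c5∈{6}] r1c5 has the single candidate 6. So r1c5=6.
Step 14. [r5c1∈{3}] only 3 remains possible at r5c1. So r5c1=3.
Step 15. [r5c5∈{5}] r5c5's peers cover all but 5 ⇒ r5c5=5.
Step 16. [r2c2∈{4}] nothing but 4 survives at r2c2, so r2c2=4.
Step 17. [r6c4∈{2}] nothing but 2 survives at r6c4. So r6c4=2.

Answer: 1 3 2 4 6 5 / 6 4 5 3 2 1 / 4 5 3 6 1 2 / 2 1 6 5 4 3 / 3 2 4 1 5 6 / 5 6 1 2 3 4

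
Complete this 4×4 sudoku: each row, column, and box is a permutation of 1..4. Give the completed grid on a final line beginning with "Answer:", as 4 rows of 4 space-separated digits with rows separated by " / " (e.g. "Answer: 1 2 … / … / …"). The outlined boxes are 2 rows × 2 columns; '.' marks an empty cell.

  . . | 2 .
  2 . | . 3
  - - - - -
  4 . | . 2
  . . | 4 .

Step 1. [r4c4∈{1}] r4c4 has the single candidate 1. So r4c4=1.
Step 2. [r1c1∈{1,3}] col 1 places 1 nowhere but r1c1. So r1c1=1.
Step 3. [r1c2∈{3,4}] in row 1, 3 fits only at r1c2. So r1c2=3.
Step 4. [r3c3∈{3}] only 3 remains possible at r3c3, so r3c3=3.
Step 5. [r2c3∈{1}] only 1 remains possible at r2c3, so r2c3=1.
Step 6. [r1c4∈{4}] r1c4 is down to just 4 ⇒ r1c4=4.
Step 7. [r4c2∈{2}] r4c2's peers cover all but 2. So r4c2=2.
Step 8. [r3c2∈{1}] nothing but 1 survives at r3c2, so r3c2=1.
Step 9. [r4c1∈{3}] only 3 remains possible at r4c1 ⇒ r4c1=3.
Step 10. [r2c2∈{4}] nothing but 4 survives at r2c2 ⇒ r2c2=4.

Answer: 1 3 2 4 / 2 4 1 3 / 4 1 3 2 / 3 2 4 1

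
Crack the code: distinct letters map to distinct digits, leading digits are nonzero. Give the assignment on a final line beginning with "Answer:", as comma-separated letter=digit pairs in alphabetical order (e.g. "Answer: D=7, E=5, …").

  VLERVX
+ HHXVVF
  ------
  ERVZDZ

Step 1. [col 1: X + F ≡ Z (mod 10)] X=9 is one option consistent with column 1 (X + F ≡ Z (mod 10), carry-in 0) — take it, so X=9.
Step 2. [col 1: X + F ≡ Z (mod 10)] no forcing yet in column 1 (carry-in 0); Z=5 is free and consistent — try it, so Z=5.
Step 3. [col 1: X + F ≡ Z (mod 10)] column 1 reads X+F+carry(0)=Z with X=9, Z=5; with digits 5,9 already taken and all letters distinct, the only value for F is 6 ⇒ F=6.
Step 4. [col 2: V + V ≡ D (mod 10)] column 2 (V + V ≡ D (mod 10), carry-in 1) doesn't pin V yet; pick V=3 and continue ⇒ V=3.
Step 5. [col 2: V + V ≡ D (mod 10)] from column 2 (V=3, carry-in 1, digits 3,5,6,9 already taken and all letters distinct): D must equal 7. So D=7.
Step 6. [col 3: R + V ≡ Z (mod 10)] from column 3 (V=3, Z=5, carry-in 0, digits 3,5,6,7,9 already taken and all letters distinct): R must equal 2 ⇒ R=2.
Step 7. [col 4: E + X ≡ V (mod 10)] column 4 reads E+X+carry(0)=V with X=9, V=3; with digits 2,3,5,6,7,9 already taken and all letters distinct, the only value for E is 4, so E=4.
Step 8. [col 5: L + H ≡ R (mod 10)] several values work for L in column 5 (L + H ≡ R (mod 10), carry-in 1); try L=0 ⇒ L=0.
Step 9. [col 5: L + H ≡ R (mod 10)] in column 5 we have L+H≡R with carry-in 1; given L=0, R=2 and digits 0,2,3,4,5,6,7,9 already taken and all letters distinct, that pins H to 1. So H=1.

Answer: D=7, E=4, F=6, H=1, L=0, R=2, V=3, X=9, Z=5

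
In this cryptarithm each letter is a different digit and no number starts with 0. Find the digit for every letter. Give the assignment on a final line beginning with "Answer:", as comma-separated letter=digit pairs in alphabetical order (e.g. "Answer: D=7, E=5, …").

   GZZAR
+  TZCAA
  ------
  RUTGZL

Step 1. [col 1: R + A ≡ L (mod 10)] A=2 is one option consistent with column 1 (R + A ≡ L (mod 10), carry-in 0) — take it ⇒ A=2.
Step 2. [col 1: R + A ≡ L (mod 10)] several values work for L in column 1 (R + A ≡ L (mod 10), carry-in 0); try L=3, so L=3.
Step 3. [col 1: R + A ≡ L (mod 10)] column 1 reads R+A+carry(0)=L with A=2, L=3; with digits 2,3 already taken and all letters distinct, the only value for R is 1 ⇒ R=1.
Step 4. [col 2: A + A ≡ Z (mod 10)] in column 2 we have A+A≡Z with carry-in 0; given A=2 and digits 1,2,3 already taken and all letters distinct, that pins Z to 4, so Z=4.
Step 5. [col 3: Z + C ≡ G (mod 10)] several values work for G in column 3 (Z + C ≡ G (mod 10), carry-in 0); try G=9 ⇒ G=9.
Step 6. [col 3: Z + C ≡ G (mod 10)] from column 3 (Z=4, G=9, carry-in 0, digits 1,2,3,4,9 already taken and all letters distinct): C must equal 5. So C=5.
Step 7. [col 4: Z + Z ≡ T (mod 10)] column 4: given Z=4, carry-in 0, and digits 1,2,3,4,5,9 already taken and all letters distinct, Z+Z≡T (mod 10) forces T=8 ⇒ T=8.
Step 8. [col 5: G + T ≡ U (mod 10)] column 5 reads G+T+carry(0)=U with G=9, T=8; with digits 1,2,3,4,5,8,9 already taken and all letters distinct, the only value for U is 7, so U=7.

Answer: A=2, C=5, G=9, L=3, R=1, T=8, U=7, Z=4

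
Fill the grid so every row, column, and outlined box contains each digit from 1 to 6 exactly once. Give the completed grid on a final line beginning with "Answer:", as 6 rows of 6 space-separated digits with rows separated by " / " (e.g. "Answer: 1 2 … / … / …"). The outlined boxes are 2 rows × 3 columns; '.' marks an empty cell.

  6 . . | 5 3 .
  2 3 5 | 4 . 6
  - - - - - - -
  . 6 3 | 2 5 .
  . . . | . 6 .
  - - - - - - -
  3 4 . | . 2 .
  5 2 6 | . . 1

Step 1. [r3c1∈{1,4}] r3c1 is the only open cell in row 3 admitting 1. So r3c1=1.
Step 2. [r4c6∈{3,4}] r4c6 is the only open cell in col 6 admitting 3 ⇒ r4c6=3.
Step 3. [r1c3∈{1,4}] 4 has one home in row 1: r1c3. So r1c3=4.
Step 4. [r5c3∈{1}] r5c3's peers cover all but 1, so r5c3=1.
Step 5. [r1c6∈{2}] r1c6's peers cover all but 2. So r1c6=2.
Step 6. [r5c6∈{5}] r5c6 is down to just 5. So r5c6=5.
Step 7. [r5c4∈{6}] r5c4 has the single candidate 6. So r5c4=6.
Step 8. [r2c5∈{1}] nothing but 1 survives at r2c5, so r2c5=1.
Step 9. [r1c2∈{1}] r1c2 has the single candidate 1, so r1c2=1.
Step 10. [r4c4∈{1}] r4c4 is down to just 1 ⇒ r4c4=1.
Step 11. [r3c6∈{4}] nothing but 4 survives at r3c6. So r3c6=4.
Step 12. [r4c3∈{2}] r4c3 is down to just 2, so r4c3=2.
Step 13. [r4c1∈{4}] nothing but 4 survives at r4c1 ⇒ r4c1=4.
Step 14. [r4c2∈{5}] only 5 remains possible at r4c2, so r4c2=5.
Step 15. [r6c5∈{4}] only 4 remains possible at r6c5, so r6c5=4.
Step 16. [r6c4∈{3}] only 3 remains possible at r6c4. So r6c4=3.

Answer: 6 1 4 5 3 2 / 2 3 5 4 1 6 / 1 6 3 2 5 4 / 4 5 2 1 6 3 / 3 4 1 6 2 5 / 5 2 6 3 4 1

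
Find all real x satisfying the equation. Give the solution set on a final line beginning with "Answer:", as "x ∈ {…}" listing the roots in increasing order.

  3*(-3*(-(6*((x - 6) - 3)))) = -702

Step 1. [3*(-3*(-(6*((x - 6) - 3)))) = -702] leading coefficient 3: divide by 3. So div: -3*(-(6*((x - 6) - 3))) = -234.
Step 2. [-3*(-(6*((x - 6) - 3))) = -234] leading coefficient -3: divide by -3, so div: -(6*((x - 6) - 3)) = 78.
Step 3. [-(6*((x - 6) - 3)) = 78] flip signs both sides. So neg: 6*((x - 6) - 3) = -78.
Step 4. [6*((x - 6) - 3) = -78] LHS = 6·(…); ÷6 both sides ⇒ div: (x - 6) - 3 = -13.
Step 5. [(x - 6) - 3 = -13] -3 is outermost — add 3 both sides ⇒ sub: x - 6 = -10.
Step 6. [x - 6 = -10] peel the -6: add 6 from each side, so sub: x = -4.

Answer: x ∈ {-4}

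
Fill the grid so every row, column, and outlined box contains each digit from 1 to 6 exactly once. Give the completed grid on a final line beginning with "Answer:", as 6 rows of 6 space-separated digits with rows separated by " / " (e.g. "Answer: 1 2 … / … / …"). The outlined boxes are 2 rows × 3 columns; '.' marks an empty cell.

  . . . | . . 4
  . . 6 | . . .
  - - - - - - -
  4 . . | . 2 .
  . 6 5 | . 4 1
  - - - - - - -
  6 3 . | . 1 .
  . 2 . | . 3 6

Step 1. [r2c5∈{5}] r2c5's peers cover all but 5 ⇒ r2c5=5.
Step 2. [r1c3∈{1,2,3}] r1c3 is the only open cell in col 3 admitting 2. So r1c3=2.
Step 3. [r4c4∈{3}] nothing but 3 survives at r4c4 ⇒ r4c4=3.
Step 4. [r3c2∈{1}] r3c2's peers cover all but 1. So r3c2=1.
Step 5. [r1c1∈{1,3,5}] across row 1, 3 lands solely at r1c1 ⇒ r1c1=3.
Step 6. [r3c6∈{5}] r3c6 has the single candidate 5. So r3c6=5.
Step 7. [r5c4∈{2,4,5}] across row 5, 5 lands solely at r5c4, so r5c4=5.
Step 8. [r2c4∈{1,2}] across col 4, 2 lands solely at r2c4. So r2c4=2.
Step 9. [r6c3∈{1,4}] across col 3, 1 lands solely at r6c3 ⇒ r6c3=1.
Step 10. [r1c5∈{6}] r1c5 has the single candidate 6, so r1c5=6.
Step 11. [r4c1∈{2}] r4c1 is down to just 2. So r4c1=2.
Step 12. [r3c3∈{3}] r3c3 has the single candidate 3. So r3c3=3.
Step 13. [r2c6∈{3}] nothing but 3 survives at r2c6. So r2c6=3.
Step 14. [r5c3∈{4}] r5c3 has the single candidate 4, so r5c3=4.
Step 15. [r6c1∈{5}] r6c1 is down to just 5 ⇒ r6c1=5.
Step 16. [r6c4∈{4}] r6c4 has the single candidate 4, so r6c4=4.
Step 17. [r3c4∈{6}] only 6 remains possible at r3c4. So r3c4=6.
Step 18. [r2c1∈{1}] r2c1's peers cover all but 1. So r2c1=1.
Step 19. [r5c6∈{2}] only 2 remains possible at r5c6, so r5c6=2.
Step 20. [r1c4∈{1}] only 1 remains possible at r1c4, so r1c4=1.
Step 21. [r2c2∈{4}] r2c2's peers cover all but 4. So r2c2=4.
Step 22. [r1c2∈{5}] r1c2's peers cover all but 5 ⇒ r1c2=5.

Answer: 3 5 2 1 6 4 / 1 4 6 2 5 3 / 4 1 3 6 2 5 / 2 6 5 3 4 1 / 6 3 4 5 1 2 / 5 2 1 4 3 6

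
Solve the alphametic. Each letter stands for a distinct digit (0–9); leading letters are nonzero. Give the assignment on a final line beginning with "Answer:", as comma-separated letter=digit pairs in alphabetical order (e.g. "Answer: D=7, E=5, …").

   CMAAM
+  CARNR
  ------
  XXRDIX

Step 1. [col 1: M + R ≡ X (mod 10)] X=1 is one option consistent with column 1 (M + R ≡ X (mod 10), carry-in 0) — take it, so X=1.
Step 2. [col 1: M + R ≡ X (mod 10)] several values work for R in column 1 (M + R ≡ X (mod 10), carry-in 0); try R=4, so R=4.
Step 3. [col 1: M + R ≡ X (mod 10)] in column 1 we have M+R≡X with carry-in 0; given R=4, X=1 and digits 1,4 already taken and all letters distinct, that pins M to 7. So M=7.
Step 4. [col 2: A + N ≡ I (mod 10)] column 2 (A + N ≡ I (mod 10), carry-in 1) doesn't pin A yet; pick A=6 and continue, so A=6.
Step 5. [col 2: A + N ≡ I (mod 10)] I=9 is one option consistent with column 2 (A + N ≡ I (mod 10), carry-in 1) — take it ⇒ I=9.
Step 6. [col 2: A + N ≡ I (mod 10)] from column 2 (A=6, I=9, carry-in 1, digits 1,4,6,7,9 already taken and all letters distinct): N must equal 2, so N=2.
Step 7. [col 3: A + R ≡ D (mod 10)] from column 3 (A=6, R=4, carry-in 0, digits 1,2,4,6,7,9 already taken and all letters distinct): D must equal 0, so D=0.
Step 8. [col 5: C + C ≡ X (mod 10)] column 5: given X=1, carry-in 1, and digits 0,1,2,4,6,7,9 already taken and all letters distinct, C+C≡X (mod 10) forces C=5 ⇒ C=5.

Answer: A=6, C=5, D=0, I=9, M=7, N=2, R=4, X=1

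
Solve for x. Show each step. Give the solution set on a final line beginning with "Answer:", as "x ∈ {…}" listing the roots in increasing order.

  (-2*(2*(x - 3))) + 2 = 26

Step 1. [(-2*(2*(x - 3))) + 2 = 26] subtract 2: x sits inside (… + 2) ⇒ sub: -2*(2*(x - 3)) = 24.
Step 2. [-2*(2*(x - 3)) = 24] leading coefficient -2: divide by -2, so div: 2*(x - 3) = -12.
Step 3. [2*(x - 3) = -12] 2 out front; divide by 2. So div: x - 3 = -6.
Step 4. [x - 3 = -6] peel the -3: add 3 from each side, so sub: x = -3.

Answer: x ∈ {-3}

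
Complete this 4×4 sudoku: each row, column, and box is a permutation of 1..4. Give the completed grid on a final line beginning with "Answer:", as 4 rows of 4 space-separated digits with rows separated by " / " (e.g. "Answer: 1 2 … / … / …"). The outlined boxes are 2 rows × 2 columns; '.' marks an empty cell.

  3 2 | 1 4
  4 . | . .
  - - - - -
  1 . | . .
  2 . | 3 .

Step 1. [r3c4∈{2}] nothing but 2 survives at r3c4, so r3c4=2.
Step 2. [r4c2∈{4}] nothing but 4 survives at r4c2 ⇒ r4c2=4.
Step 3. [r3c3∈{4}] nothing but 4 survives at r3c3. So r3c3=4.
Step 4. [r2c3∈{2}] r2c3 is down to just 2, so r2c3=2.
Step 5. [r4c4∈{1}] only 1 remains possible at r4c4 ⇒ r4c4=1.
Step 6. [r3c2∈{3}] nothing but 3 survives at r3c2, so r3c2=3.
Step 7. [r2c4∈{3}] r2c4 has the single candidate 3, so r2c4=3.
Step 8. [r2c2∈{1}] r2c2's peers cover all but 1, so r2c2=1.

Answer: 3 2 1 4 / 4 1 2 3 / 1 3 4 2 / 2 4 3 1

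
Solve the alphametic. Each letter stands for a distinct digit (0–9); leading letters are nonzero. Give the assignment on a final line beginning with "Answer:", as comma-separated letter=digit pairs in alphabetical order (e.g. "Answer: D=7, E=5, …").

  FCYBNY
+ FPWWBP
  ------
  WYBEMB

Step 1. [col 1: Y + P ≡ B (mod 10)] several values work for B in column 1 (Y + P ≡ B (mod 10), carry-in 0); try B=6 ⇒ B=6.
Step 2. [col 1: Y + P ≡ B (mod 10)] several values work for Y in column 1 (Y + P ≡ B (mod 10), carry-in 0); try Y=2 ⇒ Y=2.
Step 3. [col 1: Y + P ≡ B (mod 10)] from column 1 (Y=2, B=6, carry-in 0, digits 2,6 already taken and all letters distinct): P must equal 4, so P=4.
Step 4. [col 2: N + B ≡ M (mod 10)] no forcing yet in column 2 (carry-in 0); M=5 is free and consistent — try it ⇒ M=5.
Step 5. [col 2: N + B ≡ M (mod 10)] from column 2 (B=6, M=5, carry-in 0, digits 2,4,5,6 already taken and all letters distinct): N must equal 9, so N=9.
Step 6. [col 3: B + W ≡ E (mod 10)] E=0 is one option consistent with column 3 (B + W ≡ E (mod 10), carry-in 1) — take it ⇒ E=0.
Step 7. [col 3: B + W ≡ E (mod 10)] column 3 reads B+W+carry(1)=E with B=6, E=0; with digits 0,2,4,5,6,9 already taken and all letters distinct, the only value for W is 3 ⇒ W=3.
Step 8. [col 5: C + P ≡ Y (mod 10)] column 5 reads C+P+carry(0)=Y with P=4, Y=2; with digits 0,2,3,4,5,6,9 already taken and all letters distinct, the only value for C is 8, so C=8.
Step 9. [col 6: F + F ≡ W (mod 10)] column 6 reads F+F+carry(1)=W with W=3; with digits 0,2,3,4,5,6,8,9 already taken and all letters distinct, the only value for F is 1, so F=1.

Answer: B=6, C=8, E=0, F=1, M=5, N=9, P=4, W=3, Y=2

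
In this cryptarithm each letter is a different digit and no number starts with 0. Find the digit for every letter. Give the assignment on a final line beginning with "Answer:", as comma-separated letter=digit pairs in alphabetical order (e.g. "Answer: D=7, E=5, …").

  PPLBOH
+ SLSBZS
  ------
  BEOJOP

Step 1. [col 1: H + S ≡ P (mod 10)] column 1 (H + S ≡ P (mod 10), carry-in 0) doesn't pin H yet; pick H=2 and continue ⇒ H=2.
Step 2. [col 1: H + S ≡ P (mod 10)] several values work for S in column 1 (H + S ≡ P (mod 10), carry-in 0); try S=1 ⇒ S=1.
Step 3. [col 1: H + S ≡ P (mod 10)] from column 1 (H=2, S=1, carry-in 0, digits 1,2 already taken and all letters distinct): P must equal 3 ⇒ P=3.
Step 4. [col 2: O + Z ≡ O (mod 10)] column 2 reads O+Z+carry(0)=O with nothing yet; with digits 1,2,3 already taken and all letters distinct, the only value for Z is 0, so Z=0.
Step 5. [col 2: O + Z ≡ O (mod 10)] column 2 (O + Z ≡ O (mod 10), carry-in 0) doesn't pin O yet; pick O=7 and continue. So O=7.
Step 6. [col 3: B + B ≡ J (mod 10)] J=8 is one option consistent with column 3 (B + B ≡ J (mod 10), carry-in 0) — take it ⇒ J=8.
Step 7. [col 3: B + B ≡ J (mod 10)] column 3 (B + B ≡ J (mod 10), carry-in 0) doesn't pin B yet; pick B=4 and continue, so B=4.
Step 8. [col 4: L + S ≡ O (mod 10)] from column 4 (S=1, O=7, carry-in 0, digits 0,1,2,3,4,7,8 already taken and all letters distinct): L must equal 6 ⇒ L=6.
Step 9. [col 5: P + L ≡ E (mod 10)] from column 5 (P=3, L=6, carry-in 0, digits 0,1,2,3,4,6,7,8 already taken and all letters distinct): E must equal 9, so E=9.

Answer: B=4, E=9, H=2, J=8, L=6, O=7, P=3, S=1, Z=0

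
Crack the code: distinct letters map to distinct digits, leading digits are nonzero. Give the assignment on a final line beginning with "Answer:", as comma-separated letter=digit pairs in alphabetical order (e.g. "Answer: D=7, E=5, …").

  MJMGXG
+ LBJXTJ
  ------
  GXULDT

Step 1. [col 1: G + J ≡ T (mod 10)] no forcing yet in column 1 (carry-in 0); J=6 is free and consistent — try it ⇒ J=6.
Step 2. [col 1: G + J ≡ T (mod 10)] column 1 (G + J ≡ T (mod 10), carry-in 0) doesn't pin T yet; pick T=3 and continue. So T=3.
Step 3. [col 1: G + J ≡ T (mod 10)] from column 1 (J=6, T=3, carry-in 0, digits 3,6 already taken and all letters distinct): G must equal 7 ⇒ G=7.
Step 4. [col 2: X + T ≡ D (mod 10)] X=5 is one option consistent with column 2 (X + T ≡ D (mod 10), carry-in 1) — take it ⇒ X=5.
Step 5. [col 2: X + T ≡ D (mod 10)] from column 2 (X=5, T=3, carry-in 1, digits 3,5,6,7 already taken and all letters distinct): D must equal 9, so D=9.
Step 6. [col 3: G + X ≡ L (mod 10)] column 3: given G=7, X=5, carry-in 0, and digits 3,5,6,7,9 already taken and all letters distinct, G+X≡L (mod 10) forces L=2, so L=2.
Step 7. [col 4: M + J ≡ U (mod 10)] M=4 is one option consistent with column 4 (M + J ≡ U (mod 10), carry-in 1) — take it ⇒ M=4.
Step 8. [col 4: M + J ≡ U (mod 10)] column 4 reads M+J+carry(1)=U with M=4, J=6; with digits 2,3,4,5,6,7,9 already taken and all letters distinct, the only value for U is 1 ⇒ U=1.
Step 9. [col 5: J + B ≡ X (mod 10)] column 5: given J=6, X=5, carry-in 1, and digits 1,2,3,4,5,6,7,9 already taken and all letters distinct, J+B≡X (mod 10) forces B=8 ⇒ B=8.

Answer: B=8, D=9, G=7, J=6, L=2, M=4, T=3, U=1, X=5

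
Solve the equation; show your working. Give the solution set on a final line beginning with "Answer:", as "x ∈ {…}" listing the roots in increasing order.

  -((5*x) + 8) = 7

Step 1. [-((5*x) + 8) = 7] LHS negated; negate both sides. So neg: (5*x) + 8 = -7.
Step 2. [(5*x) + 8 = -7] the outer +8 inverts by subtracting 8. So sub: 5*x = -15.
Step 3. [5*x = -15] 5·(inner) — divide through by 5, so div: x = -3.

Answer: x ∈ {-3}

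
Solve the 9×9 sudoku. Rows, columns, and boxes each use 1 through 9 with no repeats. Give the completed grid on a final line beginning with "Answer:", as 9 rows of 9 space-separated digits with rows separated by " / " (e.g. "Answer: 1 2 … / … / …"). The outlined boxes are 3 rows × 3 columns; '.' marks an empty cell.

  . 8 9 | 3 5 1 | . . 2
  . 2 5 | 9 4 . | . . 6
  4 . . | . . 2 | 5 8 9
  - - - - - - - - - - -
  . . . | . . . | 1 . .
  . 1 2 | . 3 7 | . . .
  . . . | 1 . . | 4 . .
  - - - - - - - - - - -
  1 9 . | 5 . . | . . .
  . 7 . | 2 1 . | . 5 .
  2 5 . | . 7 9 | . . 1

Step 1. [r1c1∈{6,7}] r1c1 is the only open cell in row 1 admitting 6. So r1c1=6.
Step 2. [r4c2∈{3,4,6}] across col 2, 4 lands solely at r4c2 ⇒ r4c2=4.
Step 3. [r6c2∈{3,6}] r6c2 is the only open cell in col 2 admitting 6, so r6c2=6.
Step 4. [r7c7∈{2,3,6,7,8}] in col 7, 2 fits only at r7c7 ⇒ r7c7=2.
Step 5. [r2c6∈{8}] r2c6's peers cover all but 8, so r2c6=8.
Step 6. [r8c7∈{3,6,8,9}] across row 8, 9 lands solely at r8c7 ⇒ r8c7=9.
Step 7. [r5c4∈{4,6,8}] row 5 places 4 nowhere but r5c4, so r5c4=4.
Step 8. [r3c5∈{6}] r3c5's peers cover all but 6 ⇒ r3c5=6.
Step 9. [r7c5∈{8}] nothing but 8 survives at r7c5 ⇒ r7c5=8.
Step 10. [r9c4∈{6}] r9c4 is down to just 6, so r9c4=6.
Step 11. [r7c8∈{3,4,6,7}] 6 has one home in box 9: r7c8. So r7c8=6.
Step 12. [r7c9∈{3,4,7}] row 7 places 7 nowhere but r7c9. So r7c9=7.
Step 13. [r8c9∈{3,4,8}] 4 has one home in col 9: r8c9. So r8c9=4.
Step 14. [r9c8∈{3}] r9c8 has the single candidate 3, so r9c8=3.
Step 15. [r1c7∈{7}] r1c7's peers cover all but 7 ⇒ r1c7=7.
Step 16. [r2c1∈{3,7}] across row 2, 7 lands solely at r2c1 ⇒ r2c1=7.
Step 17. [r5c8∈{9}] only 9 remains possible at r5c8, so r5c8=9.
Step 18. [r4c4∈{8}] nothing but 8 survives at r4c4 ⇒ r4c4=8.
Step 19. [r8c6∈{3}] nothing but 3 survives at r8c6, so r8c6=3.
Step 20. [r8c1∈{8}] r8c1's peers cover all but 8 ⇒ r8c1=8.
Step 21. [r7c3∈{3,4}] r7c3 is the only open cell in row 7 admitting 3 ⇒ r7c3=3.
Step 22. [r6c6∈{5}] r6c6 has the single candidate 5, so r6c6=5.
Step 23. [r5c1∈{5}] r5c1 has the single candidate 5, so r5c1=5.
Step 24. [r6c3∈{7,8}] r6c3 is the only open cell in col 3 admitting 8 ⇒ r6c3=8.
Step 25. [r6c9∈{3}] only 3 remains possible at r6c9, so r6c9=3.
Step 26. [r6c1∈{9}] r6c1's peers cover all but 9. So r6c1=9.
Step 27. [r6c5∈{2}] r6c5's peers cover all but 2 ⇒ r6c5=2.
Step 28. [r4c3∈{7}] r4c3 is down to just 7, so r4c3=7.
Step 29. [r5c9∈{8}] r5c9 is down to just 8 ⇒ r5c9=8.
Step 30. [r3c4∈{7}] r3c4 is down to just 7, so r3c4=7.
Step 31. [r2c7∈{3}] r2c7's peers cover all but 3, so r2c7=3.
Step 32. [r6c8∈{7}] r6c8 is down to just 7. So r6c8=7.
Step 33. [r8c3∈{6}] r8c3 is down to just 6. So r8c3=6.
Step 34. [r7c6∈{4}] only 4 remains possible at r7c6, so r7c6=4.
Step 35. [r1c8∈{4}] r1c8's peers cover all but 4. So r1c8=4.
Step 36. [r4c6∈{6}] r4c6 is down to just 6 ⇒ r4c6=6.
Step 37. [r2c8∈{1}] r2c8 has the single candidate 1 ⇒ r2c8=1.
Step 38. [r3c2∈{3}] nothing but 3 survives at r3c2, so r3c2=3.
Step 39. [r9c7∈{8}] r9c7 is down to just 8. So r9c7=8.
Step 40. [r9c3∈{4}] nothing but 4 survives at r9c3, so r9c3=4.
Step 41. [r4c1∈{3}] r4c1's peers cover all but 3. So r4c1=3.
Step 42. [r4c9∈{5}] nothing but 5 survives at r4c9, so r4c9=5.
Step 43. [r5c7∈{6}] only 6 remains possible at r5c7 ⇒ r5c7=6.
Step 44. [r4c8∈{2}] r4c8's peers cover all but 2. So r4c8=2.
Step 45. [r3c3∈{1}] r3c3's peers cover all but 1, so r3c3=1.
Step 46. [r4c5∈{9}] r4c5 has the single candidate 9, so r4c5=9.

Answer: 6 8 9 3 5 1 7 4 2 / 7 2 5 9 4 8 3 1 6 / 4 3 1 7 6 2 5 8 9 / 3 4 7 8 9 6 1 2 5 / 5 1 2 4 3 7 6 9 8 / 9 6 8 1 2 5 4 7 3 / 1 9 3 5 8 4 2 6 7 / 8 7 6 2 1 3 9 5 4 / 2 5 4 6 7 9 8 3 1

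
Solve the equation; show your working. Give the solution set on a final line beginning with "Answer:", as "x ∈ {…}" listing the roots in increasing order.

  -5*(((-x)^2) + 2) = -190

Step 1. [-5*(((-x)^2) + 2) = -190] divide by the outer -5. So div: ((-x)^2) + 2 = 38.
Step 2. [((-x)^2) + 2 = 38] peel the +2: subtract 2 from each side ⇒ sub: (-x)^2 = 36.
Step 3. [(-x)^2 = 36] LHS squared, RHS 36 ≥ 0: apply √ (±), so sqrt: -x = 6 or -6.
Step 4. [-x = 6 or -6] LHS negated; negate both sides. So neg: x = -6 or 6.

Answer: x ∈ {-6, 6}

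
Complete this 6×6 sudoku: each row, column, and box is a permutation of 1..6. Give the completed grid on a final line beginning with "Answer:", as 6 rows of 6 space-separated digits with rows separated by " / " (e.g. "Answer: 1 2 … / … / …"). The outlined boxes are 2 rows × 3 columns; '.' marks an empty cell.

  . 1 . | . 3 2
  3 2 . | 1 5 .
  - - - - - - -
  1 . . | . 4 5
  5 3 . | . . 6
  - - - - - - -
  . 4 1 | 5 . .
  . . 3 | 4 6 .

Step 1. [r2c3∈{4,6}] row 2 places 6 nowhere but r2c3 ⇒ r2c3=6.
Step 2. [r4c4∈{2}] only 2 remains possible at r4c4, so r4c4=2.
Step 3. [r1c3∈{4,5}] row 1 places 5 nowhere but r1c3 ⇒ r1c3=5.
Step 4. [r5c5∈{2}] r5c5 has the single candidate 2 ⇒ r5c5=2.
Step 5. [r6c1∈{2}] only 2 remains possible at r6c1 ⇒ r6c1=2.
Step 6. [r1c1∈{4}] r1c1 has the single candidate 4 ⇒ r1c1=4.
Step 7. [r3c3∈{2}] only 2 remains possible at r3c3, so r3c3=2.
Step 8. [r3c2∈{6}] r3c2's peers cover all but 6 ⇒ r3c2=6.
Step 9. [r6c2∈{5}] only 5 remains possible at r6c2 ⇒ r6c2=5.
Step 10. [r6c6∈{1}] r6c6 has the single candidate 1. So r6c6=1.
Step 11. [r4c5∈{1}] r4c5's peers cover all but 1, so r4c5=1.
Step 12. [r2c6∈{4}] nothing but 4 survives at r2c6 ⇒ r2c6=4.
Step 13. [r5c6∈{3}] r5c6's peers cover all but 3, so r5c6=3.
Step 14. [r1c4∈{6}] only 6 remains possible at r1c4. So r1c4=6.
Step 15. [r3c4∈{3}] r3c4 is down to just 3 ⇒ r3c4=3.
Step 16. [r5c1∈{6}] only 6 remains possible at r5c1 ⇒ r5c1=6.
Step 17. [r4c3∈{4}] r4c3 has the single candidate 4. So r4c3=4.

Answer: 4 1 5 6 3 2 / 3 2 6 1 5 4 / 1 6 2 3 4 5 / 5 3 4 2 1 6 / 6 4 1 5 2 3 / 2 5 3 4 6 1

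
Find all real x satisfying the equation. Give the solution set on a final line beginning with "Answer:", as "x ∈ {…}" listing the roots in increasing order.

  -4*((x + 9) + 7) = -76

Step 1. [-4*((x + 9) + 7) = -76] divide by the outer -4 ⇒ div: (x + 9) + 7 = 19.
Step 2. [(x + 9) + 7 = 19] subtract 7: x sits inside (… + 7), so sub: x + 9 = 12.
Step 3. [x + 9 = 12] the outer +9 inverts by subtracting 9, so sub: x = 3.

Answer: x ∈ {3}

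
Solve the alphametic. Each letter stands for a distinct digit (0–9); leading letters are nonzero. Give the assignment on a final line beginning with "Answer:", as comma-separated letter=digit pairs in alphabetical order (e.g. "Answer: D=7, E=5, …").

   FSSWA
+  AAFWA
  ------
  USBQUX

Step 1. [U] the sum has 6 digits but both addends have 5; that extra leading digit U is the final carry, namely 1. So U=1.
Step 2. [col 1: A + A ≡ X (mod 10)] several values work for A in column 1 (A + A ≡ X (mod 10), carry-in 0); try A=8, so A=8.
Step 3. [col 1: A + A ≡ X (mod 10)] column 1: given A=8, carry-in 0, and digits 1,8 already taken and all letters distinct, A+A≡X (mod 10) forces X=6 ⇒ X=6.
Step 4. [col 2: W + W ≡ U (mod 10)] W=0 is one option consistent with column 2 (W + W ≡ U (mod 10), carry-in 1) — take it ⇒ W=0.
Step 5. [col 3: S + F ≡ Q (mod 10)] several values work for F in column 3 (S + F ≡ Q (mod 10), carry-in 0); try F=5, so F=5.
Step 6. [col 3: S + F ≡ Q (mod 10)] several values work for Q in column 3 (S + F ≡ Q (mod 10), carry-in 0); try Q=9 ⇒ Q=9.
Step 7. [col 3: S + F ≡ Q (mod 10)] column 3 reads S+F+carry(0)=Q with F=5, Q=9; with digits 0,1,5,6,8,9 already taken and all letters distinct, the only value for S is 4 ⇒ S=4.
Step 8. [col 4: S + A ≡ B (mod 10)] column 4 reads S+A+carry(0)=B with S=4, A=8; with digits 0,1,4,5,6,8,9 already taken and all letters distinct, the only value for B is 2. So B=2.

Answer: A=8, B=2, F=5, Q=9, S=4, U=1, W=0, X=6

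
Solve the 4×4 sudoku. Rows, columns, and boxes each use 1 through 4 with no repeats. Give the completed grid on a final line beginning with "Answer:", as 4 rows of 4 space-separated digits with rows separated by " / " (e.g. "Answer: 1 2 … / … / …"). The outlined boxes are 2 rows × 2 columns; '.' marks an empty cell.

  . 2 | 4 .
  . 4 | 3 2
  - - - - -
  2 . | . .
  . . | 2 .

Step 1. [r1c4∈{1}] nothing but 1 survives at r1c4. So r1c4=1.
Step 2. [r4c1∈{1,3,4}] 4 has one home in col 1: r4c1, so r4c1=4.
Step 3. [r4c2∈{1,3}] 1 has one home in row 4: r4c2 ⇒ r4c2=1.
Step 4. [r3c2∈{3}] r3c2's peers cover all but 3, so r3c2=3.
Step 5. [r2c1∈{1}] only 1 remains possible at r2c1 ⇒ r2c1=1.
Step 6. [r3c4∈{4}] nothing but 4 survives at r3c4, so r3c4=4.
Step 7. [r3c3∈{1}] nothing but 1 survives at r3c3, so r3c3=1.
Step 8. [r4c4∈{3}] r4c4's peers cover all but 3, so r4c4=3.
Step 9. [r1c1∈{3}] r1c1 has the single candidate 3, so r1c1=3.

Answer: 3 2 4 1 / 1 4 3 2 / 2 3 1 4 / 4 1 2 3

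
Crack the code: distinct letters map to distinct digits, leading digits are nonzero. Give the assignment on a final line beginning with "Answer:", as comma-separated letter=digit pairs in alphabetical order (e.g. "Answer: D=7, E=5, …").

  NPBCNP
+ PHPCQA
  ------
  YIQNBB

Step 1. [col 1: P + A ≡ B (mod 10)] several values work for A in column 1 (P + A ≡ B (mod 10), carry-in 0); try A=9. So A=9.
Step 2. [col 1: P + A ≡ B (mod 10)] several values work for B in column 1 (P + A ≡ B (mod 10), carry-in 0); try B=2, so B=2.
Step 3. [col 1: P + A ≡ B (mod 10)] column 1: given A=9, B=2, carry-in 0, and digits 2,9 already taken and all letters distinct, P+A≡B (mod 10) forces P=3 ⇒ P=3.
Step 4. [col 2: N + Q ≡ B (mod 10)] Q=6 is one option consistent with column 2 (N + Q ≡ B (mod 10), carry-in 1) — take it. So Q=6.
Step 5. [col 2: N + Q ≡ B (mod 10)] column 2 reads N+Q+carry(1)=B with Q=6, B=2; with digits 2,3,6,9 already taken and all letters distinct, the only value for N is 5 ⇒ N=5.
Step 6. [col 3: C + C ≡ N (mod 10)] from column 3 (N=5, carry-in 1, digits 2,3,5,6,9 already taken and all letters distinct): C must equal 7 ⇒ C=7.
Step 7. [col 5: P + H ≡ I (mod 10)] no forcing yet in column 5 (carry-in 0); I=4 is free and consistent — try it. So I=4.
Step 8. [col 5: P + H ≡ I (mod 10)] in column 5 we have P+H≡I with carry-in 0; given P=3, I=4 and digits 2,3,4,5,6,7,9 already taken and all letters distinct, that pins H to 1 ⇒ H=1.
Step 9. [col 6: N + P ≡ Y (mod 10)] column 6 reads N+P+carry(0)=Y with N=5, P=3; with digits 1,2,3,4,5,6,7,9 already taken and all letters distinct, the only value for Y is 8. So Y=8.

Answer: A=9, B=2, C=7, H=1, I=4, N=5, P=3, Q=6, Y=8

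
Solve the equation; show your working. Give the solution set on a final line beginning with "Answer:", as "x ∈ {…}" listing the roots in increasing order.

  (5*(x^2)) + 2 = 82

Step 1. [(5*(x^2)) + 2 = 82] 2 comes off first (subtract 2), so sub: 5*(x^2) = 80.
Step 2. [5*(x^2) = 80] leading coefficient 5: divide by 5. So div: x^2 = 16.
Step 3. [x^2 = 16] √ both sides: 16 ≥ 0 gives two branches ⇒ sqrt: x = 4 or -4.

Answer: x ∈ {-4, 4}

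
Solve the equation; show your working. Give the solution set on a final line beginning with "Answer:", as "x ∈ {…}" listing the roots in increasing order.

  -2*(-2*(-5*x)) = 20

Step 1. [-2*(-2*(-5*x)) = 20] divide by the outer -2 ⇒ div: -2*(-5*x) = -10.
Step 2. [-2*(-5*x) = -10] leading coefficient -2: divide by -2, so div: -5*x = 5.
Step 3. [-5*x = 5] -5·(inner) — divide through by -5 ⇒ div: x = -1.

Answer: x ∈ {-1}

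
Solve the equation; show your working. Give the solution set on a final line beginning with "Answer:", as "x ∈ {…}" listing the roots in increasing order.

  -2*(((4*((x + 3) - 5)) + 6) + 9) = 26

Step 1. [-2*(((4*((x + 3) - 5)) + 6) + 9) = 26] -2·(inner) — divide through by -2. So div: ((4*((x + 3) - 5)) + 6) + 9 = -13.
Step 2. [((4*((x + 3) - 5)) + 6) + 9 = -13] subtract 9: x sits inside (… + 9). So sub: (4*((x + 3) - 5)) + 6 = -22.
Step 3. [(4*((x + 3) - 5)) + 6 = -22] +6 is outermost — subtract 6 both sides. So sub: 4*((x + 3) - 5) = -28.
Step 4. [4*((x + 3) - 5) = -28] LHS = 4·(…); ÷4 both sides. So div: (x + 3) - 5 = -7.
Step 5. [(x + 3) - 5 = -7] -5 is outermost — add 5 both sides. So sub: x + 3 = -2.
Step 6. [x + 3 = -2] peel the +3: subtract 3 from each side. So sub: x = -5.

Answer: x ∈ {-5}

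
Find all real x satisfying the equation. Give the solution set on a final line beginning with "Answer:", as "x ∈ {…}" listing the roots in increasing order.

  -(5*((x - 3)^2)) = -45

Step 1. [-(5*((x - 3)^2)) = -45] LHS negated; negate both sides, so neg: 5*((x - 3)^2) = 45.
Step 2. [5*((x - 3)^2) = 45] 5·(inner) — divide through by 5 ⇒ div: (x - 3)^2 = 9.
Step 3. [(x - 3)^2 = 9] √ both sides: 9 ≥ 0 gives two branches, so sqrt: x - 3 = 3 or -3.
Step 4. [x - 3 = 3 or -3] add 3: x sits inside (… - 3), so sub: x = 6 or 0.

Answer: x ∈ {0, 6}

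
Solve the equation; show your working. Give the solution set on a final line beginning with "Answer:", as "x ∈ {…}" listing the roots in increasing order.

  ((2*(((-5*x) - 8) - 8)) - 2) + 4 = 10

Step 1. [((2*(((-5*x) - 8) - 8)) - 2) + 4 = 10] +4 is outermost — subtract 4 both sides, so sub: (2*(((-5*x) - 8) - 8)) - 2 = 6.
Step 2. [(2*(((-5*x) - 8) - 8)) - 2 = 6] 2 divides every term; factor it out ⇒ factor: (((-5*x) - 8) - 8) - 1 = 3.
Step 3. [(((-5*x) - 8) - 8) - 1 = 3] 1 comes off first (add 1) ⇒ sub: ((-5*x) - 8) - 8 = 4.
Step 4. [((-5*x) - 8) - 8 = 4] -8 is outermost — add 8 both sides, so sub: (-5*x) - 8 = 12.
Step 5. [(-5*x) - 8 = 12] the outer -8 inverts by adding 8 ⇒ sub: -5*x = 20.
Step 6. [-5*x = 20] divide by the outer -5, so div: x = -4.

Answer: x ∈ {-4}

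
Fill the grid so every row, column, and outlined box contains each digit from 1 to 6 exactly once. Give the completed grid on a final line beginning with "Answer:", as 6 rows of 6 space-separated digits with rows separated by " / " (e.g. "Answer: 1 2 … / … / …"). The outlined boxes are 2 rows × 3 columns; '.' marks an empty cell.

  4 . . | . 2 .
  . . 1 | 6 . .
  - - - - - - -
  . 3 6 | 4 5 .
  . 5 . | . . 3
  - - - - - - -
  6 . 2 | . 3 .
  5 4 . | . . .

Step 1. [r2c6∈{4,5}] row 2 places 5 nowhere but r2c6 ⇒ r2c6=5.
Step 2. [r1c6∈{1}] r1c6's peers cover all but 1, so r1c6=1.
Step 3. [r3c6∈{2}] r3c6 is down to just 2. So r3c6=2.
Step 4. [r4c4∈{1}] r4c4's peers cover all but 1 ⇒ r4c4=1.
Step 5. [r2c1∈{2,3}] across row 2, 3 lands solely at r2c1. So r2c1=3.
Step 6. [r6c6∈{6}] r6c6 has the single candidate 6 ⇒ r6c6=6.
Step 7. [r1c2∈{6}] only 6 remains possible at r1c2. So r1c2=6.
Step 8. [r2c5∈{4}] r2c5 has the single candidate 4, so r2c5=4.
Step 9. [r5c4∈{5}] only 5 remains possible at r5c4. So r5c4=5.
Step 10. [r4c5∈{6}] r4c5's peers cover all but 6, so r4c5=6.
Step 11. [r1c3∈{5}] only 5 remains possible at r1c3, so r1c3=5.
Step 12. [r4c1∈{2}] nothing but 2 survives at r4c1, so r4c1=2.
Step 13. [r6c3∈{3}] r6c3's peers cover all but 3 ⇒ r6c3=3.
Step 14. [r5c2∈{1}] r5c2's peers cover all but 1 ⇒ r5c2=1.
Step 15. [r1c4∈{3}] r1c4's peers cover all but 3 ⇒ r1c4=3.
Step 16. [r3c1∈{1}] r3c1 has the single candidate 1. So r3c1=1.
Step 17. [r5c6∈{4}] r5c6 is down to just 4, so r5c6=4.
Step 18. [r4c3∈{4}] r4c3 has the single candidate 4. So r4c3=4.
Step 19. [r6c5∈{1}] r6c5 is down to just 1, so r6c5=1.
Step 20. [r6c4∈{2}] r6c4 has the single candidate 2 ⇒ r6c4=2.
Step 21. [r2c2∈{2}] r2c2 is down to just 2, so r2c2=2.

Answer: 4 6 5 3 2 1 / 3 2 1 6 4 5 / 1 3 6 4 5 2 / 2 5 4 1 6 3 / 6 1 2 5 3 4 / 5 4 3 2 1 6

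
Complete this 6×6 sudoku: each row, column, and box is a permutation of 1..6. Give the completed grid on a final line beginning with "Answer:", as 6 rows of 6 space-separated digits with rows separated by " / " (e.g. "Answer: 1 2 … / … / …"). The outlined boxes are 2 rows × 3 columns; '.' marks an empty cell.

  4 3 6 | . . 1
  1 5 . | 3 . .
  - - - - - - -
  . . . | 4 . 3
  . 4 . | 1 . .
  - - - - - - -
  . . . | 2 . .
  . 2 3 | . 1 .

Step 1. [r6c4∈{5,6}] col 4 places 6 nowhere but r6c4, so r6c4=6.
Step 2. [r1c5∈{2,5}] 2 has one home in row 1: r1c5. So r1c5=2.
Step 3. [r6c1∈{5}] r6c1's peers cover all but 5, so r6c1=5.
Step 4. [r4c6∈{2,5,6}] in col 6, 2 fits only at r4c6 ⇒ r4c6=2.
Step 5. [r6c6∈{4}] only 4 remains possible at r6c6, so r6c6=4.
Step 6. [r5c1∈{6}] r5c1 has the single candidate 6 ⇒ r5c1=6.
Step 7. [r4c5∈{5,6}] across row 4, 6 lands solely at r4c5. So r4c5=6.
Step 8. [r5c2∈{1}] r5c2 is down to just 1. So r5c2=1.
Step 9. [r3c3∈{1,2,5}] across row 3, 1 lands solely at r3c3, so r3c3=1.
Step 10. [r5c6∈{5}] only 5 remains possible at r5c6. So r5c6=5.
Step 11. [r1c4∈{5}] r1c4's peers cover all but 5, so r1c4=5.
Step 12. [r5c3∈{4}] only 4 remains possible at r5c3, so r5c3=4.
Step 13. [r5c5∈{3}] r5c5 is down to just 3. So r5c5=3.
Step 14. [r4c3∈{5}] r4c3 is down to just 5 ⇒ r4c3=5.
Step 15. [r3c2∈{6}] r3c2's peers cover all but 6. So r3c2=6.
Step 16. [r2c5∈{4}] only 4 remains possible at r2c5 ⇒ r2c5=4.
Step 17. [r2c6∈{6}] r2c6 is down to just 6 ⇒ r2c6=6.
Step 18. [r3c5∈{5}] nothing but 5 survives at r3c5 ⇒ r3c5=5.
Step 19. [r3c1∈{2}] nothing but 2 survives at r3c1. So r3c1=2.
Step 20. [r2c3∈{2}] r2c3 is down to just 2. So r2c3=2.
Step 21. [r4c1∈{3}] nothing but 3 survives at r4c1. So r4c1=3.

Answer: 4 3 6 5 2 1 / 1 5 2 3 4 6 / 2 6 1 4 5 3 / 3 4 5 1 6 2 / 6 1 4 2 3 5 / 5 2 3 6 1 4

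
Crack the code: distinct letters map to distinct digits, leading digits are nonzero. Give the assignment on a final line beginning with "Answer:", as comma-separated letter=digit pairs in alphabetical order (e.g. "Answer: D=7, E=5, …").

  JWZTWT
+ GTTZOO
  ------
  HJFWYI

Step 1. [col 1: T + O ≡ I (mod 10)] O=1 is one option consistent with column 1 (T + O ≡ I (mod 10), carry-in 0) — take it, so O=1.
Step 2. [col 1: T + O ≡ I (mod 10)] no forcing yet in column 1 (carry-in 0); I=6 is free and consistent — try it. So I=6.
Step 3. [col 1: T + O ≡ I (mod 10)] column 1: given O=1, I=6, carry-in 0, and digits 1,6 already taken and all letters distinct, T+O≡I (mod 10) forces T=5. So T=5.
Step 4. [col 2: W + O ≡ Y (mod 10)] column 2 (W + O ≡ Y (mod 10), carry-in 0) doesn't pin W yet; pick W=9 and continue, so W=9.
Step 5. [col 2: W + O ≡ Y (mod 10)] from column 2 (W=9, O=1, carry-in 0, digits 1,5,6,9 already taken and all letters distinct): Y must equal 0 ⇒ Y=0.
Step 6. [col 3: T + Z ≡ W (mod 10)] column 3: given T=5, W=9, carry-in 1, and digits 0,1,5,6,9 already taken and all letters distinct, T+Z≡W (mod 10) forces Z=3 ⇒ Z=3.
Step 7. [col 4: Z + T ≡ F (mod 10)] column 4 reads Z+T+carry(0)=F with Z=3, T=5; with digits 0,1,3,5,6,9 already taken and all letters distinct, the only value for F is 8, so F=8.
Step 8. [col 5: W + T ≡ J (mod 10)] column 5: given W=9, T=5, carry-in 0, and digits 0,1,3,5,6,8,9 already taken and all letters distinct, W+T≡J (mod 10) forces J=4, so J=4.
Step 9. [col 6: J + G ≡ H (mod 10)] no forcing yet in column 6 (carry-in 1); H=7 is free and consistent — try it, so H=7.
Step 10. [col 6: J + G ≡ H (mod 10)] column 6: given J=4, H=7, carry-in 1, and digits 0,1,3,4,5,6,7,8,9 already taken and all letters distinct, J+G≡H (mod 10) forces G=2. So G=2.

Answer: F=8, G=2, H=7, I=6, J=4, O=1, T=5, W=9, Y=0, Z=3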